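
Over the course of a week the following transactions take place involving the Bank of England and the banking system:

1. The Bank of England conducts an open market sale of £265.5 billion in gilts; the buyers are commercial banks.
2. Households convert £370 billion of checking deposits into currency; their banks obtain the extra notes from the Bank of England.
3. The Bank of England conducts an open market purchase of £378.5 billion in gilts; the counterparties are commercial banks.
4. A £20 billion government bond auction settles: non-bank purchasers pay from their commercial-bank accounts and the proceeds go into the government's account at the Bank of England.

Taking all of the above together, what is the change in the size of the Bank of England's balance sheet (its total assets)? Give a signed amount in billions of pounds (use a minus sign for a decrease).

Bank of England balance sheet:
  Assets:      Securities +£113B
  Liabilities: Bank reserves −£277B, Currency in circulation +£370B, Government deposits +£20B
Commercial banking system:
  Assets:      Reserves at CB −£277B, Securities −£113B
  Liabilities: Checkable deposits −£390B
Change in total Bank of England assets = +£113 billion.

+£113 billion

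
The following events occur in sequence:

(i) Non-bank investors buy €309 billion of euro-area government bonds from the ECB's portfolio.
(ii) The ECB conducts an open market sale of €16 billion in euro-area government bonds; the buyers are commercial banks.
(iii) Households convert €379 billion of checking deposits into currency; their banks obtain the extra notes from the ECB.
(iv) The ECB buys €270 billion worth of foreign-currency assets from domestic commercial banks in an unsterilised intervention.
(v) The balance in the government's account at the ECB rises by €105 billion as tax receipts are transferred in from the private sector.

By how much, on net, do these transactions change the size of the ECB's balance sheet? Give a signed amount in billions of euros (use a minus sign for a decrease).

-€55 billion

Asset sale (to non-banks) €309 billion: an ECB asset is shed → −€309B.
OMO sale (to banks) €16 billion: an ECB asset is shed → −€16B.
Currency withdrawal €379 billion: only the composition of liabilities changes → 0.
FX purchase €270 billion: an ECB asset is acquired → +€270B.
Government account inflow €105 billion: only the composition of liabilities changes → 0.
Net: −309 − 16 + 0 + 270 + 0 = -€55 billion.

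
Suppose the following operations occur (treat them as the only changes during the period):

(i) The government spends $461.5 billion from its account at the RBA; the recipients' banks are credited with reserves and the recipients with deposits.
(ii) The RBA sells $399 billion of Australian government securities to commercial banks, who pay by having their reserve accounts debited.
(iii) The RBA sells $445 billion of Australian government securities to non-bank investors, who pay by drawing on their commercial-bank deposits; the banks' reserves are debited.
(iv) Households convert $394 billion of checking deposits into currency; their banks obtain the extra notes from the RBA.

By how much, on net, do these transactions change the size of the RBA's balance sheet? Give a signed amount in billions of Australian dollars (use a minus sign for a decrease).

Government spending $461.5 billion: only the composition of liabilities changes → 0.
OMO sale (to banks) $399 billion: an RBA asset is shed → −$399B.
Asset sale (to non-banks) $445 billion: an RBA asset is shed → −$445B.
Currency withdrawal $394 billion: only the composition of liabilities changes → 0.
Net: 0 − 399 − 445 + 0 = -$844 billion.

-$844 billion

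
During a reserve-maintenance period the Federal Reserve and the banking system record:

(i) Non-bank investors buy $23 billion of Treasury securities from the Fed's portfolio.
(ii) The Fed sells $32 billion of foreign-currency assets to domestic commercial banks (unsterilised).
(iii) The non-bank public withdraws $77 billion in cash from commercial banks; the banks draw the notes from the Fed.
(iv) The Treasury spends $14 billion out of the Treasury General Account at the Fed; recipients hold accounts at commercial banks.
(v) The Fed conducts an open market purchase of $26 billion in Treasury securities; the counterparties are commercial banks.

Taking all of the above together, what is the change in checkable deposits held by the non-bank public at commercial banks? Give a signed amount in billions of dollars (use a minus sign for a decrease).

-$86 billion

Fed balance sheet:
  Assets:      Securities +$3B, Foreign assets −$32B
  Liabilities: Bank reserves −$92B, Currency in circulation +$77B, Government deposits −$14B
Commercial banking system:
  Assets:      Reserves at CB −$92B, Securities −$26B, Foreign assets +$32B
  Liabilities: Checkable deposits −$86B
So the change in checkable deposits held by the non-bank public at commercial banks is -$86 billion.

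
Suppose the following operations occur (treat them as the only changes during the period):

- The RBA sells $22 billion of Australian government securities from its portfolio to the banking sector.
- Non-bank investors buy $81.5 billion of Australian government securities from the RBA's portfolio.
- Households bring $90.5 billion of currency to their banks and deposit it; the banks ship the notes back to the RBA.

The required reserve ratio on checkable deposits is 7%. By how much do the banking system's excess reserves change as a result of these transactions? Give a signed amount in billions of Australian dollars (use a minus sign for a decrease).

OMO sale (to banks) $22 billion: reserves −$22B, deposits 0.
Asset sale (to non-banks) $81.5 billion: reserves −$81.5B, deposits −$81.5B.
Currency deposit $90.5 billion: reserves +$90.5B, deposits +$90.5B.
Totals: Δreserves = −$13B, Δdeposits = +$9B.
Δrequired reserves = 7% × +$9B = +$0.63B.
Δexcess reserves = Δreserves − Δrequired = −$13B − (+$0.63B) = -$13.63 billion.

-$13.63 billion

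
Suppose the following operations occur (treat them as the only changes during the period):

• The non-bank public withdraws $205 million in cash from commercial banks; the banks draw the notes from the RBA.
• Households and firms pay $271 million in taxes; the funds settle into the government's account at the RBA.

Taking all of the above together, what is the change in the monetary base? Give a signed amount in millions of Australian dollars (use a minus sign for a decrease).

-$271 million

Currency withdrawal $205 million: just a shift between currency and reserves — both are base money → 0.
Government account inflow $271 million: reserves shift to a non-base liability → −$271M.
Net: 0 − 271 = -$271 million.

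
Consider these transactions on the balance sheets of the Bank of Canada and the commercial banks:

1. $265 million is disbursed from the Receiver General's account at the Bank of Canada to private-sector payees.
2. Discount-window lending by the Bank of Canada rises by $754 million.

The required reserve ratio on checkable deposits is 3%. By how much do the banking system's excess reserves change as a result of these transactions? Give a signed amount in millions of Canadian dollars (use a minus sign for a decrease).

+$1011.05 million

Government spending $265 million: reserves +$265M, deposits +$265M.
Discount-window loan $754 million: reserves +$754M, deposits 0.
Totals: Δreserves = +$1019M, Δdeposits = +$265M.
Δrequired reserves = 3% × +$265M = +$7.95M.
Δexcess reserves = Δreserves − Δrequired = +$1019M − (+$7.95M) = +$1011.05 million.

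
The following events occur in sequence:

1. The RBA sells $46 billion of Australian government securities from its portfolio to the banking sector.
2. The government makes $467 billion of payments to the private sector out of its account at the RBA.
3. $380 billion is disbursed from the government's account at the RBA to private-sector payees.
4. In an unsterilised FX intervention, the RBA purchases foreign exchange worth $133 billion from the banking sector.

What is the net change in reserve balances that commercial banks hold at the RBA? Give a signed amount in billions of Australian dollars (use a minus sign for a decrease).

+$934 billion

RBA balance sheet:
  Assets:      Securities −$46B, Foreign assets +$133B
  Liabilities: Bank reserves +$934B, Government deposits −$847B
Commercial banking system:
  Assets:      Reserves at CB +$934B, Securities +$46B, Foreign assets −$133B
  Liabilities: Checkable deposits +$847B
So the change in reserve balances that commercial banks hold at the RBA is +$934 billion.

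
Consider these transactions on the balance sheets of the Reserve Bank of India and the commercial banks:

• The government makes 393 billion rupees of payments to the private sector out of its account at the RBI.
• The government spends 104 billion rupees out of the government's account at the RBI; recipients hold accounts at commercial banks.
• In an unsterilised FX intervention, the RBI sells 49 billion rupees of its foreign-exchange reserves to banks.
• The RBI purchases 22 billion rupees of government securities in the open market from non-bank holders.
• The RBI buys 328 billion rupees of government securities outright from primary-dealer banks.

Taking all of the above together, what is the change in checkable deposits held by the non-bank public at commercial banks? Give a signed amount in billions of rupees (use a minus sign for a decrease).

Government spending 393 billion rupees: non-bank counterparties' bank balances rise → +393B.
Government spending 104 billion rupees: non-bank counterparties' bank balances rise → +104B.
FX sale 49 billion rupees: the counterparty is a bank, so public deposits are unchanged → 0.
Asset purchase (from non-banks) 22 billion rupees: non-bank counterparties' bank balances rise → +22B.
OMO purchase (from banks) 328 billion rupees: the counterparty is a bank, so public deposits are unchanged → 0.
Net: 393 + 104 + 0 + 22 + 0 = +519 billion.

+519 billion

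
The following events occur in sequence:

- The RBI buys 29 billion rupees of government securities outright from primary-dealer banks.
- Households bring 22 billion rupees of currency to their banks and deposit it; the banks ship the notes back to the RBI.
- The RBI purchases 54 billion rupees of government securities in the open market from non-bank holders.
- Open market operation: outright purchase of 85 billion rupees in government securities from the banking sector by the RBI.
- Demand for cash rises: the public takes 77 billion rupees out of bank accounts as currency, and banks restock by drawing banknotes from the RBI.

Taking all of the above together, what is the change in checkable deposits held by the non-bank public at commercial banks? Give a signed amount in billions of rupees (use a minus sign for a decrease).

-1 billion

OMO purchase (from banks) 29 billion rupees: the counterparty is a bank, so public deposits are unchanged → 0.
Currency deposit 22 billion rupees: non-bank counterparties' bank balances rise → +22B.
Asset purchase (from non-banks) 54 billion rupees: non-bank counterparties' bank balances rise → +54B.
OMO purchase (from banks) 85 billion rupees: the counterparty is a bank, so public deposits are unchanged → 0.
Currency withdrawal 77 billion rupees: non-bank counterparties' bank balances fall → −77B.
Net: 0 + 22 + 54 + 0 − 77 = -1 billion.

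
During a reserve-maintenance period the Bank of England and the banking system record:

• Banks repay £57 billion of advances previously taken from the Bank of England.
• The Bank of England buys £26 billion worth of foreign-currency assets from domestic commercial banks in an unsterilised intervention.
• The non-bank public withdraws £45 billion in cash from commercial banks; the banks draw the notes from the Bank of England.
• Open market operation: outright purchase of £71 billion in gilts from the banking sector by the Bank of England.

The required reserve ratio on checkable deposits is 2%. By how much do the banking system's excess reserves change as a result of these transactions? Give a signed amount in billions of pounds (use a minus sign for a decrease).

Discount-window repayment £57 billion: reserves −£57B, deposits 0.
FX purchase £26 billion: reserves +£26B, deposits 0.
Currency withdrawal £45 billion: reserves −£45B, deposits −£45B.
OMO purchase (from banks) £71 billion: reserves +£71B, deposits 0.
Totals: Δreserves = −£5B, Δdeposits = −£45B.
Δrequired reserves = 2% × −£45B = −£0.9B.
Δexcess reserves = Δreserves − Δrequired = −£5B − (−£0.9B) = -£4.1 billion.

-£4.1 billion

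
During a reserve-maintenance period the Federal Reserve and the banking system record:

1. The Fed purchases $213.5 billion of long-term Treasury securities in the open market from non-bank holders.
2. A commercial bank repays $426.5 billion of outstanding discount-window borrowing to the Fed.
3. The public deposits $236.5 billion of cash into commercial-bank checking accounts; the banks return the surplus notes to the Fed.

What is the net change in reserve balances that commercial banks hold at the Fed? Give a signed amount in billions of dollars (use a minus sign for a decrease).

Fed balance sheet:
  Assets:      Securities +$213.5B, Loans to banks −$426.5B
  Liabilities: Bank reserves +$23.5B, Currency in circulation −$236.5B
Commercial banking system:
  Assets:      Reserves at CB +$23.5B
  Liabilities: Checkable deposits +$450B, Borrowings from CB −$426.5B
So the change in reserve balances that commercial banks hold at the Fed is +$23.5 billion.

+$23.5 billion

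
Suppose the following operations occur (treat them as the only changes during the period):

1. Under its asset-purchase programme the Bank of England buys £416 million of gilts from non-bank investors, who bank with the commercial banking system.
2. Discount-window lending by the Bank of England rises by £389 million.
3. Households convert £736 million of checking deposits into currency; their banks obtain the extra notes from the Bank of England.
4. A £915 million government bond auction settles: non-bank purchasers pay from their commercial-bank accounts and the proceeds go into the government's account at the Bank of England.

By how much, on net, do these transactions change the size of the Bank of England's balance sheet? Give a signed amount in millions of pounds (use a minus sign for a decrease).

Bank of England balance sheet:
  Assets:      Securities +£416M, Loans to banks +£389M
  Liabilities: Bank reserves −£846M, Currency in circulation +£736M, Government deposits +£915M
Commercial banking system:
  Assets:      Reserves at CB −£846M
  Liabilities: Checkable deposits −£1235M, Borrowings from CB +£389M
Change in total Bank of England assets = +£805 million.

+£805 million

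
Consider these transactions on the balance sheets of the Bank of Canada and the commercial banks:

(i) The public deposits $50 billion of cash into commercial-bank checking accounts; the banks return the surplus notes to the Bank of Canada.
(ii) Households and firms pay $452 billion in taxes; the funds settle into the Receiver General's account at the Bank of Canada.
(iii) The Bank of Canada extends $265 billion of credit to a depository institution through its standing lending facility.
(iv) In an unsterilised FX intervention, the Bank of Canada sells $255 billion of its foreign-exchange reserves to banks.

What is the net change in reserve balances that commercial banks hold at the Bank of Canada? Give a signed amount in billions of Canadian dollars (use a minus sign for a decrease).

-$392 billion

Currency deposit $50 billion: returned notes are swapped for reserve credit → +$50B.
Government account inflow $452 billion: funds move from bank reserves into the government account → −$452B.
Discount-window loan $265 billion: the loan is credited to the bank's reserve account → +$265B.
FX sale $255 billion: the buying banks pay out of their reserve balances → −$255B.
Net: 50 − 452 + 265 − 255 = -$392 billion.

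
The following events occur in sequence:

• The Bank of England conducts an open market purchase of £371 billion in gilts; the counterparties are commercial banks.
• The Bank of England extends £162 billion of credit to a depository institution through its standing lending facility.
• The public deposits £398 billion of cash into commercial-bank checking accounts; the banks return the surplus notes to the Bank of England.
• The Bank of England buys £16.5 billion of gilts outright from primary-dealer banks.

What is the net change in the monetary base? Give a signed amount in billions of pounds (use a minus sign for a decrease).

+£549.5 billion

OMO purchase (from banks) £371 billion: Bank of England balance sheet expands → +£371B.
Discount-window loan £162 billion: Bank of England balance sheet expands → +£162B.
Currency deposit £398 billion: just a shift between currency and reserves — both are base money → 0.
OMO purchase (from banks) £16.5 billion: Bank of England balance sheet expands → +£16.5B.
Net: 371 + 162 + 0 + 16.5 = +£549.5 billion.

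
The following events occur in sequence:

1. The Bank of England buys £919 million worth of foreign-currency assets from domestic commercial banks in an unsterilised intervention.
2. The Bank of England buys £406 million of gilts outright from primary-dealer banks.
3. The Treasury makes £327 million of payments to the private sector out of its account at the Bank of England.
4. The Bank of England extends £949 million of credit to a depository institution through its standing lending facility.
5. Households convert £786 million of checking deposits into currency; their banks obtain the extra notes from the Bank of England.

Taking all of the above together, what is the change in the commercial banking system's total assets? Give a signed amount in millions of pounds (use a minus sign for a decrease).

+£490 million

FX purchase £919 million: just an asset swap on bank balance sheets → 0.
OMO purchase (from banks) £406 million: just an asset swap on bank balance sheets → 0.
Government spending £327 million: bank balance sheets expand → +£327M.
Discount-window loan £949 million: bank balance sheets expand → +£949M.
Currency withdrawal £786 million: bank balance sheets shrink → −£786M.
Net: 0 + 0 + 327 + 949 − 786 = +£490 million.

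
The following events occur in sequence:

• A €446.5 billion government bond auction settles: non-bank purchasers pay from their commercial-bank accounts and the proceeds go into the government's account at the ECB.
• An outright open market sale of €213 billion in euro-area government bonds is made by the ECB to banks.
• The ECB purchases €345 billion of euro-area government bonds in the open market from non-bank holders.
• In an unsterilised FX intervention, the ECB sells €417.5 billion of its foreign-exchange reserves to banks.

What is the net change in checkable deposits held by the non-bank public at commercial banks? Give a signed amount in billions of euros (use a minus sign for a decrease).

-€101.5 billion

ECB balance sheet:
  Assets:      Securities +€132B, Foreign assets −€417.5B
  Liabilities: Bank reserves −€732B, Government deposits +€446.5B
Commercial banking system:
  Assets:      Reserves at CB −€732B, Securities +€213B, Foreign assets +€417.5B
  Liabilities: Checkable deposits −€101.5B
So the change in checkable deposits held by the non-bank public at commercial banks is -€101.5 billion.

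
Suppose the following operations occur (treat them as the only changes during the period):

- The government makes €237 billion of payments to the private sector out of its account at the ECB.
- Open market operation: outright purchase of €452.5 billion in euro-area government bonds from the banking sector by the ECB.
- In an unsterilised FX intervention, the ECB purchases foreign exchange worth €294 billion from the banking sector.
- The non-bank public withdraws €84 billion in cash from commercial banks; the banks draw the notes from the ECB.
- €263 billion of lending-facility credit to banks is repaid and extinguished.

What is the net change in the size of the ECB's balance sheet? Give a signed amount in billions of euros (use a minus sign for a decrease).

ECB balance sheet:
  Assets:      Securities +€452.5B, Loans to banks −€263B, Foreign assets +€294B
  Liabilities: Bank reserves +€636.5B, Currency in circulation +€84B, Government deposits −€237B
Change in total ECB assets = +€483.5 billion.

+€483.5 billion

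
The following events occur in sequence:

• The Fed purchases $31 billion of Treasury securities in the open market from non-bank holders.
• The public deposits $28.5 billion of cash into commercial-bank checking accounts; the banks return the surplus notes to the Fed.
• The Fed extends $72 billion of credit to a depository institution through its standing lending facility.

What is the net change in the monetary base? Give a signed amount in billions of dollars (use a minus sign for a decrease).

+$103 billion

Fed balance sheet:
  Assets:      Securities +$31B, Loans to banks +$72B
  Liabilities: Bank reserves +$131.5B, Currency in circulation −$28.5B
Monetary base = currency + reserves: −$28.5B + (+$131.5B) = +$103 billion.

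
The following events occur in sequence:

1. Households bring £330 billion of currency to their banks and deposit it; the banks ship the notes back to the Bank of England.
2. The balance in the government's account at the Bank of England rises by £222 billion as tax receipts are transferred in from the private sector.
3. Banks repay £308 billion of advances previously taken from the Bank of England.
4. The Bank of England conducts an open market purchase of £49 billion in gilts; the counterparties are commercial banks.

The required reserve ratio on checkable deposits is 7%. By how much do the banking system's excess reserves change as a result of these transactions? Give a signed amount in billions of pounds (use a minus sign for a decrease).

Currency deposit £330 billion: reserves +£330B, deposits +£330B.
Government account inflow £222 billion: reserves −£222B, deposits −£222B.
Discount-window repayment £308 billion: reserves −£308B, deposits 0.
OMO purchase (from banks) £49 billion: reserves +£49B, deposits 0.
Totals: Δreserves = −£151B, Δdeposits = +£108B.
Δrequired reserves = 7% × +£108B = +£7.56B.
Δexcess reserves = Δreserves − Δrequired = −£151B − (+£7.56B) = -£158.56 billion.

-£158.56 billion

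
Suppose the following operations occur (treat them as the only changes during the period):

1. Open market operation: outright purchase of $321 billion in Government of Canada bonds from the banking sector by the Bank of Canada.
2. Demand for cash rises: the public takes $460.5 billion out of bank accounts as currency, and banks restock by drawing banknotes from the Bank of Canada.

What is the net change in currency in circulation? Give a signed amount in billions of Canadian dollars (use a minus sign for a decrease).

Bank of Canada balance sheet:
  Assets:      Securities +$321B
  Liabilities: Bank reserves −$139.5B, Currency in circulation +$460.5B
So the change in currency in circulation is +$460.5 billion.

+$460.5 billion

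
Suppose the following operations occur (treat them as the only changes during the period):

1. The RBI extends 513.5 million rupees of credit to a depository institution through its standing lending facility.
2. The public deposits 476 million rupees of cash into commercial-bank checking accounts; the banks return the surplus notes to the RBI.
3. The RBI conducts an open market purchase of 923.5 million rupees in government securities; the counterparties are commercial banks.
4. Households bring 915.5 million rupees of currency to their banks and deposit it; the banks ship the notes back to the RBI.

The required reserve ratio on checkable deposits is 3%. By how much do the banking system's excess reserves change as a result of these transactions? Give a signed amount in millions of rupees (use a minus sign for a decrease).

+2786.755 million

Discount-window loan 513.5 million rupees: reserves +513.5M, deposits 0.
Currency deposit 476 million rupees: reserves +476M, deposits +476M.
OMO purchase (from banks) 923.5 million rupees: reserves +923.5M, deposits 0.
Currency deposit 915.5 million rupees: reserves +915.5M, deposits +915.5M.
Totals: Δreserves = +2828.5M, Δdeposits = +1391.5M.
Δrequired reserves = 3% × +1391.5M = +41.745M.
Δexcess reserves = Δreserves − Δrequired = +2828.5M − (+41.745M) = +2786.755 million.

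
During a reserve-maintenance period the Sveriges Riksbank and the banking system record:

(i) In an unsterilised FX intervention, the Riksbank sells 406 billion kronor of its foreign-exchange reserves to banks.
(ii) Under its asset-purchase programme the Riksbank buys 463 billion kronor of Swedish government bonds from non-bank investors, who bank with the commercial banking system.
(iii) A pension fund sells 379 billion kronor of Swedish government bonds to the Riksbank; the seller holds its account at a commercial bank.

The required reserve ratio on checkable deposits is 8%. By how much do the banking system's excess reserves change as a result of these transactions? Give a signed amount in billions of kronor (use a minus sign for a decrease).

+368.64 billion

FX sale 406 billion kronor: reserves −406B, deposits 0.
Asset purchase (from non-banks) 463 billion kronor: reserves +463B, deposits +463B.
Asset purchase (from non-banks) 379 billion kronor: reserves +379B, deposits +379B.
Totals: Δreserves = +436B, Δdeposits = +842B.
Δrequired reserves = 8% × +842B = +67.36B.
Δexcess reserves = Δreserves − Δrequired = +436B − (+67.36B) = +368.64 billion.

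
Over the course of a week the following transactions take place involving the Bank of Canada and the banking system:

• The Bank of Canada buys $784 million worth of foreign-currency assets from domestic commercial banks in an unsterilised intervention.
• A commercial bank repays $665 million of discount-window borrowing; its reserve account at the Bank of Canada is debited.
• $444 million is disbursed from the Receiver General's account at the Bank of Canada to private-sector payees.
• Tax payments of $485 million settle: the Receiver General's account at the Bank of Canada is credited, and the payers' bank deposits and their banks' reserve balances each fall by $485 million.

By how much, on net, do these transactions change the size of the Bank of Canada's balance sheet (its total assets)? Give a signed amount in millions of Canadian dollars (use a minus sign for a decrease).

+$119 million

FX purchase $784 million: a Bank of Canada asset is acquired → +$784M.
Discount-window repayment $665 million: a Bank of Canada asset is shed → −$665M.
Government spending $444 million: only the composition of liabilities changes → 0.
Government account inflow $485 million: only the composition of liabilities changes → 0.
Net: 784 − 665 + 0 + 0 = +$119 million.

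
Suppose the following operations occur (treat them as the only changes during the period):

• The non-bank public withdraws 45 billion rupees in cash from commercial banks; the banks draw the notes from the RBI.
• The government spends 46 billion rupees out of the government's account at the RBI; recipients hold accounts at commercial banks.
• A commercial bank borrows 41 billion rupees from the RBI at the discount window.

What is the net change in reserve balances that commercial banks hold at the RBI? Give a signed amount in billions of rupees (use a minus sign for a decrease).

Currency withdrawal 45 billion rupees: banks swap reserves for currency → −45B.
Government spending 46 billion rupees: government payments flow into bank reserve accounts → +46B.
Discount-window loan 41 billion rupees: the loan is credited to the bank's reserve account → +41B.
Net: −45 + 46 + 41 = +42 billion.

+42 billion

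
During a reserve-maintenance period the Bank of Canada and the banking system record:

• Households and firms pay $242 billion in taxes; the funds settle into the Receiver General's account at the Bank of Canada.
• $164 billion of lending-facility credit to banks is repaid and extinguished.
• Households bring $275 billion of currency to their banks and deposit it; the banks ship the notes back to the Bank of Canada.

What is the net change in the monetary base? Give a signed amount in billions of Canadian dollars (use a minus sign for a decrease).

Bank of Canada balance sheet:
  Assets:      Loans to banks −$164B
  Liabilities: Bank reserves −$131B, Currency in circulation −$275B, Government deposits +$242B
Commercial banking system:
  Assets:      Reserves at CB −$131B
  Liabilities: Checkable deposits +$33B, Borrowings from CB −$164B
Monetary base = currency + reserves: −$275B + (−$131B) = -$406 billion.

-$406 billion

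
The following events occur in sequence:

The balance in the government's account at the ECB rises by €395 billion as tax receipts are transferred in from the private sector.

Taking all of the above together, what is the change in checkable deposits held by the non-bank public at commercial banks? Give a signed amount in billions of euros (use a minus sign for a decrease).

Government account inflow €395 billion: non-bank counterparties' bank balances fall → −€395B.

-€395 billion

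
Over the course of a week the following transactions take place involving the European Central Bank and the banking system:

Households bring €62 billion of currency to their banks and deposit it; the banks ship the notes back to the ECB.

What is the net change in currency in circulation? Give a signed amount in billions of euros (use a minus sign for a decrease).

-€62 billion

Currency deposit €62 billion: notes return to the central bank → −€62B.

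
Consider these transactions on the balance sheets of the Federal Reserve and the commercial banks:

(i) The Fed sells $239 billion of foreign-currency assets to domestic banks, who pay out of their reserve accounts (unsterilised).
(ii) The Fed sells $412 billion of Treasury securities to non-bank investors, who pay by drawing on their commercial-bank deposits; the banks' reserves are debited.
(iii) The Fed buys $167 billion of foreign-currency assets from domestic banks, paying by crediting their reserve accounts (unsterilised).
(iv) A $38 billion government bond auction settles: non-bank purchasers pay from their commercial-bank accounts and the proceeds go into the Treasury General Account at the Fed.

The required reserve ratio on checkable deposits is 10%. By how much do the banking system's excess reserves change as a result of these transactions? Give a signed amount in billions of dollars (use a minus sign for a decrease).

FX sale $239 billion: reserves −$239B, deposits 0.
Asset sale (to non-banks) $412 billion: reserves −$412B, deposits −$412B.
FX purchase $167 billion: reserves +$167B, deposits 0.
Government account inflow $38 billion: reserves −$38B, deposits −$38B.
Totals: Δreserves = −$522B, Δdeposits = −$450B.
Δrequired reserves = 10% × −$450B = −$45B.
Δexcess reserves = Δreserves − Δrequired = −$522B − (−$45B) = -$477 billion.

-$477 billion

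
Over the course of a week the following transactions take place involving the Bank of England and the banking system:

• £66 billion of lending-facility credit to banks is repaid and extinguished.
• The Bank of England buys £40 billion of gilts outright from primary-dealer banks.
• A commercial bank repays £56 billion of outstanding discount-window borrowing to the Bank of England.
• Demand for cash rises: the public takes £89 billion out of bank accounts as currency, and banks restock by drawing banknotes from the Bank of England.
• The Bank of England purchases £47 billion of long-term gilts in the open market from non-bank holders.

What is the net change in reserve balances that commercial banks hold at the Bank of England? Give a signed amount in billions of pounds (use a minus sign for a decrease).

Bank of England balance sheet:
  Assets:      Securities +£87B, Loans to banks −£122B
  Liabilities: Bank reserves −£124B, Currency in circulation +£89B
Commercial banking system:
  Assets:      Reserves at CB −£124B, Securities −£40B
  Liabilities: Checkable deposits −£42B, Borrowings from CB −£122B
So the change in reserve balances that commercial banks hold at the Bank of England is -£124 billion.

-£124 billion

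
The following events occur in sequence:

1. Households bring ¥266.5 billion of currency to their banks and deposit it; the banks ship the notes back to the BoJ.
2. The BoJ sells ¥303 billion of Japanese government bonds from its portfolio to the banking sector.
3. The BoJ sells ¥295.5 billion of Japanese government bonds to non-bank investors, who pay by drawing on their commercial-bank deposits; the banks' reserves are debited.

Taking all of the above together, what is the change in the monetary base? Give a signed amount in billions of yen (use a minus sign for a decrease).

-¥598.5 billion

BoJ balance sheet:
  Assets:      Securities −¥598.5B
  Liabilities: Bank reserves −¥332B, Currency in circulation −¥266.5B
Commercial banking system:
  Assets:      Reserves at CB −¥332B, Securities +¥303B
  Liabilities: Checkable deposits −¥29B
Monetary base = currency + reserves: −¥266.5B + (−¥332B) = -¥598.5 billion.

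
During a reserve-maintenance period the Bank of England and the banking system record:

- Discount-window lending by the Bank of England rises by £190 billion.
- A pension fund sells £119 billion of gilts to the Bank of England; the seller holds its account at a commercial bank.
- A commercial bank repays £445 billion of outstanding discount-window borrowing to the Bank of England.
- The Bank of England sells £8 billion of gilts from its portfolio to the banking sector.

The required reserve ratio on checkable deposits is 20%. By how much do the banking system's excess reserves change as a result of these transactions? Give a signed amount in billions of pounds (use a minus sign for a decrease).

Discount-window loan £190 billion: reserves +£190B, deposits 0.
Asset purchase (from non-banks) £119 billion: reserves +£119B, deposits +£119B.
Discount-window repayment £445 billion: reserves −£445B, deposits 0.
OMO sale (to banks) £8 billion: reserves −£8B, deposits 0.
Totals: Δreserves = −£144B, Δdeposits = +£119B.
Δrequired reserves = 20% × +£119B = +£23.8B.
Δexcess reserves = Δreserves − Δrequired = −£144B − (+£23.8B) = -£167.8 billion.

-£167.8 billion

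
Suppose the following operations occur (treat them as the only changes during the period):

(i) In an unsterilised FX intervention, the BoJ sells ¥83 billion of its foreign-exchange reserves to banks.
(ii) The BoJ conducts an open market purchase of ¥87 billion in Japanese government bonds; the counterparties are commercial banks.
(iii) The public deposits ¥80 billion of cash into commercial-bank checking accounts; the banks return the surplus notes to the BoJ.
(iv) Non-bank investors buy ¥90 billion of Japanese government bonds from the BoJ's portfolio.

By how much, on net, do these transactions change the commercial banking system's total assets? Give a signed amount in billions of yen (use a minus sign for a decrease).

BoJ balance sheet:
  Assets:      Securities −¥3B, Foreign assets −¥83B
  Liabilities: Bank reserves −¥6B, Currency in circulation −¥80B
Commercial banking system:
  Assets:      Reserves at CB −¥6B, Securities −¥87B, Foreign assets +¥83B
  Liabilities: Checkable deposits −¥10B
Change in total bank assets = -¥10 billion.

-¥10 billion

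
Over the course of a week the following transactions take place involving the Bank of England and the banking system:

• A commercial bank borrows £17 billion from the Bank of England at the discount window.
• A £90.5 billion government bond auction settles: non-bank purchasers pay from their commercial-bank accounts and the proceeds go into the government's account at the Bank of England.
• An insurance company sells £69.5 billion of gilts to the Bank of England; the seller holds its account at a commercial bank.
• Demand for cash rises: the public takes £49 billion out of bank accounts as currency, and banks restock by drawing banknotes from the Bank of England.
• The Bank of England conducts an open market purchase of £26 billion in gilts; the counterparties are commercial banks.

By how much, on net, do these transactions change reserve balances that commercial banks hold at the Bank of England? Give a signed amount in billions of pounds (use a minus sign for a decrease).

Bank of England balance sheet:
  Assets:      Securities +£95.5B, Loans to banks +£17B
  Liabilities: Bank reserves −£27B, Currency in circulation +£49B, Government deposits +£90.5B
So the change in reserve balances that commercial banks hold at the Bank of England is -£27 billion.

-£27 billion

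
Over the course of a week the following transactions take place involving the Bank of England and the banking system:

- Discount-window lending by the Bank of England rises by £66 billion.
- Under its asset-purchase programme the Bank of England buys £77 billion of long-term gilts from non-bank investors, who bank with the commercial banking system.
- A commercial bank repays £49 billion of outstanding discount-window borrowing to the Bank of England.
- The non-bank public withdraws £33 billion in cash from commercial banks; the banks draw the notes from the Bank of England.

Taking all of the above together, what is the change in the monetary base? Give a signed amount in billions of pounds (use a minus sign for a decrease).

+£94 billion

Discount-window loan £66 billion: Bank of England balance sheet expands → +£66B.
Asset purchase (from non-banks) £77 billion: Bank of England balance sheet expands → +£77B.
Discount-window repayment £49 billion: Bank of England balance sheet contracts → −£49B.
Currency withdrawal £33 billion: just a shift between currency and reserves — both are base money → 0.
Net: 66 + 77 − 49 + 0 = +£94 billion.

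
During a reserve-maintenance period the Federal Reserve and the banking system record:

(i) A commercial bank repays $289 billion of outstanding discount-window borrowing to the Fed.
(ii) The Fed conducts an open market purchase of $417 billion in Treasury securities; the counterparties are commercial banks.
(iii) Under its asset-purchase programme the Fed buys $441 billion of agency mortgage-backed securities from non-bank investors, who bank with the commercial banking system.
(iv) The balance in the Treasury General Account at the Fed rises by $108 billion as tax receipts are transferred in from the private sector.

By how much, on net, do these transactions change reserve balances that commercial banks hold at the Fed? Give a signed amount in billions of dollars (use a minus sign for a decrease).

Fed balance sheet:
  Assets:      Securities +$858B, Loans to banks −$289B
  Liabilities: Bank reserves +$461B, Government deposits +$108B
Commercial banking system:
  Assets:      Reserves at CB +$461B, Securities −$417B
  Liabilities: Checkable deposits +$333B, Borrowings from CB −$289B
So the change in reserve balances that commercial banks hold at the Fed is +$461 billion.

+$461 billion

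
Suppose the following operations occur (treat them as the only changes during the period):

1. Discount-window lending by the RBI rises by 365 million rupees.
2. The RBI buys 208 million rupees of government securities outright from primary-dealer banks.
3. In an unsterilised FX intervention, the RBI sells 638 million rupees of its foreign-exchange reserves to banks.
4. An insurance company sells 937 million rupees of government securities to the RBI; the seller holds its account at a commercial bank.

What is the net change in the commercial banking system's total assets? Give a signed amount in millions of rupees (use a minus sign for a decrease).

Discount-window loan 365 million rupees: bank balance sheets expand → +365M.
OMO purchase (from banks) 208 million rupees: just an asset swap on bank balance sheets → 0.
FX sale 638 million rupees: just an asset swap on bank balance sheets → 0.
Asset purchase (from non-banks) 937 million rupees: bank balance sheets expand → +937M.
Net: 365 + 0 + 0 + 937 = +1302 million.

+1302 million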